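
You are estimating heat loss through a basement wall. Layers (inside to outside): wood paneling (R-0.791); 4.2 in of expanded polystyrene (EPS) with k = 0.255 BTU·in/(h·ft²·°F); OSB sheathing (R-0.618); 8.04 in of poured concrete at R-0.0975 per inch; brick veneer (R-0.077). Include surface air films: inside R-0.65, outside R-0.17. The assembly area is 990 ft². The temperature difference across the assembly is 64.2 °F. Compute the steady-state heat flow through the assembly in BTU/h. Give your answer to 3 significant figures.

3250 BTU/h

4.2/0.255 = 16.47
8.04 × 0.0975 = 0.7839
R_total = 0.65 + 0.791 + 16.47 + 0.618 + 0.7839 + 0.077 + 0.17 = 19.56 ft²·°F·h/BTU
Q = A·ΔT/R = 990 × 64.2 / 19.56 = 3249 BTU/h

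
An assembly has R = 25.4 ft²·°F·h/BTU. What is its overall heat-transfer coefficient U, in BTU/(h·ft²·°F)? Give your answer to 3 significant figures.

0.0394 BTU/(h·ft²·°F)

U = 1/R = 1/25.4 = 0.03937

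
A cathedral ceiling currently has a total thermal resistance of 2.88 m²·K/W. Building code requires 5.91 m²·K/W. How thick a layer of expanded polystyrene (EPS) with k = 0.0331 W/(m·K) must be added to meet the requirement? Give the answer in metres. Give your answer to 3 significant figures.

0.100 m

ΔR = 5.91 − 2.88 = 3.03 m²·K/W
L = ΔR × k = 3.03 × 0.0331 = 0.1003 m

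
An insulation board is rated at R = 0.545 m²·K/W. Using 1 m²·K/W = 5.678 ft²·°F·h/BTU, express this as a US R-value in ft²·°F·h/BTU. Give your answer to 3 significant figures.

3.09 ft²·°F·h/BTU

R_US = 0.545 × 5.678 = 3.095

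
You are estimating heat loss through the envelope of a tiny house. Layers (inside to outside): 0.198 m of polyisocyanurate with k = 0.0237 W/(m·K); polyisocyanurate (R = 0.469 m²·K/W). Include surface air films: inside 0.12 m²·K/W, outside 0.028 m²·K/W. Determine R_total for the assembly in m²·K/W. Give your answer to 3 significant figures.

0.198/0.0237 = 8.354
R_total = 0.12 + 8.354 + 0.469 + 0.028 = 8.971 m²·K/W

8.97 m²·K/W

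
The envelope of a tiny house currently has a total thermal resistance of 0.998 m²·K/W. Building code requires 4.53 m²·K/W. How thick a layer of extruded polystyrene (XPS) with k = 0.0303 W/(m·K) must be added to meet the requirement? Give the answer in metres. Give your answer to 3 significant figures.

ΔR = 4.53 − 0.998 = 3.532 m²·K/W
L = ΔR × k = 3.532 × 0.0303 = 0.107 m

0.107 m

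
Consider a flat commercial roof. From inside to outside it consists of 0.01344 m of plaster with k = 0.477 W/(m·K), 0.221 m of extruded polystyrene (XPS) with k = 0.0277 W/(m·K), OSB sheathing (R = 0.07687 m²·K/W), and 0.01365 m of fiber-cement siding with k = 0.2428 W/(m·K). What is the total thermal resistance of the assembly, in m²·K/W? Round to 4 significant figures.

8.140 m²·K/W

0.01344/0.477 = 0.028176
0.221/0.0277 = 7.9783
0.01365/0.2428 = 0.056219
R_total = 0.028176 + 7.9783 + 0.07687 + 0.056219 = 8.1396 m²·K/W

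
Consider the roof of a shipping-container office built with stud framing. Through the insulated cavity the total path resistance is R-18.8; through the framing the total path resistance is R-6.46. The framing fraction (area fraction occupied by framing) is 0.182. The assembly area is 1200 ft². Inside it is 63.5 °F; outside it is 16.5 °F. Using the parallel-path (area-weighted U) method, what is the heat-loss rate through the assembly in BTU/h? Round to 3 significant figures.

U_eff = 0.818/18.8 + 0.182/6.46 = 0.04351 + 0.02817 = 0.07168
R_eff = 1/U_eff = 13.95 ft²·°F·h/BTU
Q = 1200 × (63.5 − 16.5) / 13.95 = 4043 BTU/h

4040 BTU/h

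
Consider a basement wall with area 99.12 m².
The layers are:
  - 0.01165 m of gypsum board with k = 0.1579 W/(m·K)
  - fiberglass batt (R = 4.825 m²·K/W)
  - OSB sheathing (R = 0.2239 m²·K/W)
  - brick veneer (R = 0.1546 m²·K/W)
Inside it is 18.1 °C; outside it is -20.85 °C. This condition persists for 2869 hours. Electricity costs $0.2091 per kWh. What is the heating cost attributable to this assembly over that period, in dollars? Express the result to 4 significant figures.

0.01165/0.1579 = 0.073781
R_total = 0.073781 + 4.825 + 0.2239 + 0.1546 = 5.2773 m²·K/W
Q = 99.12 × (18.1 − (-20.85)) / 5.2773 = 731.57 W
E = 731.57 W × 2869 h / 1000 = 2098.9 kWh
Cost = 2098.9 × 0.2091 = $438.88

438.9 dollars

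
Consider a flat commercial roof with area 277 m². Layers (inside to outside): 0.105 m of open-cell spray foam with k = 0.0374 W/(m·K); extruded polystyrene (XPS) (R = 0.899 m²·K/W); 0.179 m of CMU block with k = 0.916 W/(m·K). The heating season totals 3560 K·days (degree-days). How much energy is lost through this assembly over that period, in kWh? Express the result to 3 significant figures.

6070 kWh

0.105/0.0374 = 2.807
0.179/0.916 = 0.1954
R_total = 2.807 + 0.899 + 0.1954 = 3.902 m²·K/W
E = A × HDD × 24 / R / 1000 = 277 × 3560 × 24 / 3.902 / 1000 = 6065 kWh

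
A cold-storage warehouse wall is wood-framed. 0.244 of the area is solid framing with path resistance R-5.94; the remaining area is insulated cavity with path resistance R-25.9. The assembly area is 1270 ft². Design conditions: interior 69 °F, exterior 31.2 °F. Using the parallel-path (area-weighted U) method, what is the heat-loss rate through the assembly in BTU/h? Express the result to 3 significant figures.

U_eff = 0.756/25.9 + 0.244/5.94 = 0.02919 + 0.04108 = 0.07027
R_eff = 1/U_eff = 14.23 ft²·°F·h/BTU
Q = 1270 × (69 − 31.2) / 14.23 = 3373 BTU/h

3370 BTU/h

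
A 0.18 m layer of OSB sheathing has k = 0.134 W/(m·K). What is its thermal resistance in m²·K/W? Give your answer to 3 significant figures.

1.34 m²·K/W

R = L/k = 0.18/0.134 = 1.343 m²·K/W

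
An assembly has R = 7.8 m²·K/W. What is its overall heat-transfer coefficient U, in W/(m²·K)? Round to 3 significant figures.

0.128 W/(m²·K)

U = 1/R = 1/7.8 = 0.1282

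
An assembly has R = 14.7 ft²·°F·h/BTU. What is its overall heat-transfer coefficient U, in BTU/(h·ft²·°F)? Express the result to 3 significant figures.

U = 1/R = 1/14.7 = 0.06803

0.0680 BTU/(h·ft²·°F)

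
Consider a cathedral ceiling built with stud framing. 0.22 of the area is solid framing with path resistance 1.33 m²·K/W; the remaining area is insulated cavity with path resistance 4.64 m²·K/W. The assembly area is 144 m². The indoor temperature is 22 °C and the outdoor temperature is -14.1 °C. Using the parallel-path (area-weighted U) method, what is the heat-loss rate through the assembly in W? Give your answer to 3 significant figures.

U_eff = 0.78/4.64 + 0.22/1.33 = 0.1681 + 0.1654 = 0.3335
R_eff = 1/U_eff = 2.998 m²·K/W
Q = 144 × (22 − (-14.1)) / 2.998 = 1734 W

1730 W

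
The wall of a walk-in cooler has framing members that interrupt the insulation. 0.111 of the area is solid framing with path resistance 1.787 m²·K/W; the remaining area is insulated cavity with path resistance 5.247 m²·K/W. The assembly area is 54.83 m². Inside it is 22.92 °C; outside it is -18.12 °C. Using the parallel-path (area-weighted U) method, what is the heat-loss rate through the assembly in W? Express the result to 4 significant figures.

521.0 W

U_eff = 0.889/5.247 + 0.111/1.787 = 0.16943 + 0.062115 = 0.23155
R_eff = 1/U_eff = 4.3188 m²·K/W
Q = 54.83 × (22.92 − (-18.12)) / 4.3188 = 521.03 W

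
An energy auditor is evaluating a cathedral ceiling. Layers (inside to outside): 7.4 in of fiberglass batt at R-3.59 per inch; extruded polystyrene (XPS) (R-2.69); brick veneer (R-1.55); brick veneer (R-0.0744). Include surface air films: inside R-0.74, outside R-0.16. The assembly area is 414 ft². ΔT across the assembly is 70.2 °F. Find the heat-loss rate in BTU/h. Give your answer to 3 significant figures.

7.4 × 3.59 = 26.57
R_total = 0.74 + 26.57 + 2.69 + 1.55 + 0.0744 + 0.16 = 31.78 ft²·°F·h/BTU
Q = A·ΔT/R = 414 × 70.2 / 31.78 = 914.5 BTU/h

914 BTU/h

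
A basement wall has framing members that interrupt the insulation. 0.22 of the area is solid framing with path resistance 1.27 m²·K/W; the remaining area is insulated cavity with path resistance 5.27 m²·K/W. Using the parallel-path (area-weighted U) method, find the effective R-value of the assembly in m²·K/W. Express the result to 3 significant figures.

U_eff = 0.78/5.27 + 0.22/1.27 = 0.148 + 0.1732 = 0.3212
R_eff = 1/U_eff = 3.113 m²·K/W

3.11 m²·K/W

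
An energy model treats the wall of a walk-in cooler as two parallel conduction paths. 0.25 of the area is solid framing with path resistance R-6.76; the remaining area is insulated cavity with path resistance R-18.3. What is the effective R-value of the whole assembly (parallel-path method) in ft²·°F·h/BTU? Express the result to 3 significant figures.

U_eff = 0.75/18.3 + 0.25/6.76 = 0.04098 + 0.03698 = 0.07797
R_eff = 1/U_eff = 12.83 ft²·°F·h/BTU

12.8 ft²·°F·h/BTU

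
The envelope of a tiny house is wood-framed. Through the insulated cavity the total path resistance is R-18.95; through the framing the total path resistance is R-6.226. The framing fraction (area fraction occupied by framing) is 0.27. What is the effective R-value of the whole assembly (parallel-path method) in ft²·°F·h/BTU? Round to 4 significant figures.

U_eff = 0.73/18.95 + 0.27/6.226 = 0.038522 + 0.043367 = 0.081889
R_eff = 1/U_eff = 12.212 ft²·°F·h/BTU

12.21 ft²·°F·h/BTU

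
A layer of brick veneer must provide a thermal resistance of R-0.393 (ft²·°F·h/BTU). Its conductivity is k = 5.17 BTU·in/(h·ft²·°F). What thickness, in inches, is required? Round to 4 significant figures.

2.032 in

L = R × k = 0.393 × 5.17 = 2.0318 in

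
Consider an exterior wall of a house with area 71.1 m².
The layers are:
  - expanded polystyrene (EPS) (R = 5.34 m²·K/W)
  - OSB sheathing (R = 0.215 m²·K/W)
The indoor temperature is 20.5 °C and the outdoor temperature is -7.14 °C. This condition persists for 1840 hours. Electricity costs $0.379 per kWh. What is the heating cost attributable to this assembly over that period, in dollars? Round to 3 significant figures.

247 dollars

R_total = 5.34 + 0.215 = 5.555 m²·K/W
Q = 71.1 × (20.5 − (-7.14)) / 5.555 = 353.8 W
E = 353.8 W × 1840 h / 1000 = 650.9 kWh
Cost = 650.9 × 0.379 = $246.7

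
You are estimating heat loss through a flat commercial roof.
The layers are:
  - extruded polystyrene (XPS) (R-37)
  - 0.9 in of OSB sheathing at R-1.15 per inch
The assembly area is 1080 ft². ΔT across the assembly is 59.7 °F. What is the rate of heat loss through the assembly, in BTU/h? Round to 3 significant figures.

1700 BTU/h

0.9 × 1.15 = 1.035
R_total = 37 + 1.035 = 38.03 ft²·°F·h/BTU
Q = A·ΔT/R = 1080 × 59.7 / 38.03 = 1695 BTU/h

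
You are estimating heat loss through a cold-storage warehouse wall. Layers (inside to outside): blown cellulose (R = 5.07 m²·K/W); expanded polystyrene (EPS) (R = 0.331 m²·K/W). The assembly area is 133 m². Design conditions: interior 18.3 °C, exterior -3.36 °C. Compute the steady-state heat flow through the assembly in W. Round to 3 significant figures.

R_total = 5.07 + 0.331 = 5.401 m²·K/W
Q = A·ΔT/R = 133 × (18.3 − (-3.36)) / 5.401 = 533.4 W

533 W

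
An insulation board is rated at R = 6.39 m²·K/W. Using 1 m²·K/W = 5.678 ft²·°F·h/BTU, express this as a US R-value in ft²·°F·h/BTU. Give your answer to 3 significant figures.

R_US = 6.39 × 5.678 = 36.28

36.3 ft²·°F·h/BTU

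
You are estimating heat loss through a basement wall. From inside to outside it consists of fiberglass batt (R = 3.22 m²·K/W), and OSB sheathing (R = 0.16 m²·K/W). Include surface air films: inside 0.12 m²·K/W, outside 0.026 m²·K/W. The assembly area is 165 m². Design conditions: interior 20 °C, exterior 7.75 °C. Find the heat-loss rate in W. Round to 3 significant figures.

R_total = 0.12 + 3.22 + 0.16 + 0.026 = 3.526 m²·K/W
Q = A·ΔT/R = 165 × (20 − 7.75) / 3.526 = 573.2 W

573 W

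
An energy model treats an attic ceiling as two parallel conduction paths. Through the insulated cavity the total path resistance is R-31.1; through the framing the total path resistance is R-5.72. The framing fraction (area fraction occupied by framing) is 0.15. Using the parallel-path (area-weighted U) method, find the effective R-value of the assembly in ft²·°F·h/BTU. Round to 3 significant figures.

U_eff = 0.85/31.1 + 0.15/5.72 = 0.02733 + 0.02622 = 0.05355
R_eff = 1/U_eff = 18.67 ft²·°F·h/BTU

18.7 ft²·°F·h/BTU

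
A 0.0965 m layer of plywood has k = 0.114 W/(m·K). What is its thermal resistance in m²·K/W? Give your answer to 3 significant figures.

0.846 m²·K/W

R = L/k = 0.0965/0.114 = 0.8465 m²·K/W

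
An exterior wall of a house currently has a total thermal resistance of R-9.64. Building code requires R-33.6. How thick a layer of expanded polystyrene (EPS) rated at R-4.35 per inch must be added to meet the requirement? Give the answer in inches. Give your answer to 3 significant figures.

5.51 in

ΔR = 33.6 − 9.64 = 23.96 ft²·°F·h/BTU
L = ΔR / (R/in) = 23.96/4.35 = 5.508 in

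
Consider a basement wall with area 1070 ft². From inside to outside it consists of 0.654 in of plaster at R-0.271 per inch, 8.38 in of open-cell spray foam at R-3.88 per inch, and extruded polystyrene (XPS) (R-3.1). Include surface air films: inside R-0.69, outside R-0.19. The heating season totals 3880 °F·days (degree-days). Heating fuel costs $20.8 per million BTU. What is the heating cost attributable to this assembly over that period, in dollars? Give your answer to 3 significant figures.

56.5 dollars

0.654 × 0.271 = 0.1772
8.38 × 3.88 = 32.51
R_total = 0.69 + 0.1772 + 32.51 + 3.1 + 0.19 = 36.67 ft²·°F·h/BTU
E = A × HDD × 24 / R = 1070 × 3880 × 24 / 36.67 = 2717000 BTU
Cost = 2717000/10⁶ × 20.8 = $56.51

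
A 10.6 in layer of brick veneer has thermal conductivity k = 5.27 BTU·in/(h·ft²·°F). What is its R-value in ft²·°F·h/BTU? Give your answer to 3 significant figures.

2.01 ft²·°F·h/BTU

R = L/k = 10.6/5.27 = 2.011 ft²·°F·h/BTU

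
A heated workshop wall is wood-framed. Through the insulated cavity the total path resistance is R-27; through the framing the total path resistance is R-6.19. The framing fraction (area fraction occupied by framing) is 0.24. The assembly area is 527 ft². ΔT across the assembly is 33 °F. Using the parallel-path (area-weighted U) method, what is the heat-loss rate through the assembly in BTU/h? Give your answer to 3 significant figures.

1160 BTU/h

U_eff = 0.76/27 + 0.24/6.19 = 0.02815 + 0.03877 = 0.06692
R_eff = 1/U_eff = 14.94 ft²·°F·h/BTU
Q = 527 × 33 / 14.94 = 1164 BTU/h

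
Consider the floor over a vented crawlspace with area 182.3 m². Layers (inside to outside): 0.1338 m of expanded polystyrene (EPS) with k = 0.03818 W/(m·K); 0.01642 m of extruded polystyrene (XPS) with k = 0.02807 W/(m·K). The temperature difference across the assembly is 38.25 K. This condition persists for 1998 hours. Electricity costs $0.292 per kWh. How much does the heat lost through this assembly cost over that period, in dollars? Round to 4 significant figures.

0.1338/0.03818 = 3.5045
0.01642/0.02807 = 0.58497
R_total = 3.5045 + 0.58497 = 4.0894 m²·K/W
Q = 182.3 × 38.25 / 4.0894 = 1705.1 W
E = 1705.1 W × 1998 h / 1000 = 3406.8 kWh
Cost = 3406.8 × 0.292 = $994.8

994.8 dollars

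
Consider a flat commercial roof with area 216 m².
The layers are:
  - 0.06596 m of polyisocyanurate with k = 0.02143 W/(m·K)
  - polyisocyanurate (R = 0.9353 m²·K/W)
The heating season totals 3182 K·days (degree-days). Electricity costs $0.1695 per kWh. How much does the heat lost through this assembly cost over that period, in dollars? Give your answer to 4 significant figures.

696.7 dollars

0.06596/0.02143 = 3.0779
R_total = 3.0779 + 0.9353 = 4.0132 m²·K/W
E = A × HDD × 24 / R / 1000 = 216 × 3182 × 24 / 4.0132 / 1000 = 4110.3 kWh
Cost = 4110.3 × 0.1695 = $696.69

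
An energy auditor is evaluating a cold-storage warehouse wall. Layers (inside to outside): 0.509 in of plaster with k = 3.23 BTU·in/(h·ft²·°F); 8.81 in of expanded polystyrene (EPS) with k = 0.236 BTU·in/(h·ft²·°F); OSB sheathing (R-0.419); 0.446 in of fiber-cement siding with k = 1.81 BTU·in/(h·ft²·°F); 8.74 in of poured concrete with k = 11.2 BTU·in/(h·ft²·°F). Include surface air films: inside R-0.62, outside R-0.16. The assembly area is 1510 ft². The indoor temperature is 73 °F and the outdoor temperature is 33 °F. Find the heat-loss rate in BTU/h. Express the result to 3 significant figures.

0.509/3.23 = 0.1576
8.81/0.236 = 37.33
0.446/1.81 = 0.2464
8.74/11.2 = 0.7804
R_total = 0.62 + 0.1576 + 37.33 + 0.419 + 0.2464 + 0.7804 + 0.16 = 39.71 ft²·°F·h/BTU
Q = A·ΔT/R = 1510 × (73 − 33) / 39.71 = 1521 BTU/h

1520 BTU/h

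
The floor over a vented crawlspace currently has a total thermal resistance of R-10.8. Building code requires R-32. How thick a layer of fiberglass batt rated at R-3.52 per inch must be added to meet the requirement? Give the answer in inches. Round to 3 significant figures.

6.02 in

ΔR = 32 − 10.8 = 21.2 ft²·°F·h/BTU
L = ΔR / (R/in) = 21.2/3.52 = 6.023 in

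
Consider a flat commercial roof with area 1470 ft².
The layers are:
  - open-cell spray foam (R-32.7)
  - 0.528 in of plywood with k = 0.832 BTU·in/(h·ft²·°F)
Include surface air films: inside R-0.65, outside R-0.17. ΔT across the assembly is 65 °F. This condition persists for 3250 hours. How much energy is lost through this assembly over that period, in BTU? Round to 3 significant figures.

0.528/0.832 = 0.6346
R_total = 0.65 + 32.7 + 0.6346 + 0.17 = 34.15 ft²·°F·h/BTU
Q = 1470 × 65 / 34.15 = 2798 BTU/h
E = 2798 × 3250 = 9092000 BTU

9090000 BTU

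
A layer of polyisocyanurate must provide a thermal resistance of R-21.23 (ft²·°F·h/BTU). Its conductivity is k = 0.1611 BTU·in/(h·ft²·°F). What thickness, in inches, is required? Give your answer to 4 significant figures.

L = R × k = 21.23 × 0.1611 = 3.4202 in

3.420 in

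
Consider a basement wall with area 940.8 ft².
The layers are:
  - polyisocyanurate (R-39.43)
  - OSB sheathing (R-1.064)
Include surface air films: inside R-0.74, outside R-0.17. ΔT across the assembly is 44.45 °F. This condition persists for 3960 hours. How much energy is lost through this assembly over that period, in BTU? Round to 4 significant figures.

R_total = 0.74 + 39.43 + 1.064 + 0.17 = 41.404 ft²·°F·h/BTU
Q = 940.8 × 44.45 / 41.404 = 1010 BTU/h
E = 1010 × 3960 = 3999600 BTU

4000000 BTU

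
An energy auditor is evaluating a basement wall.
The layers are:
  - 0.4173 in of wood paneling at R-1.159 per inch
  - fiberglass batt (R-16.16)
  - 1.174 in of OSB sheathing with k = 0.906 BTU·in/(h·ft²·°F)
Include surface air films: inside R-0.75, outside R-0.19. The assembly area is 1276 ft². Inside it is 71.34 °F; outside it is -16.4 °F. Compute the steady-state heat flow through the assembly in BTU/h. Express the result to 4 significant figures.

0.4173 × 1.159 = 0.48365
1.174/0.906 = 1.2958
R_total = 0.75 + 0.48365 + 16.16 + 1.2958 + 0.19 = 18.879 ft²·°F·h/BTU
Q = A·ΔT/R = 1276 × (71.34 − (-16.4)) / 18.879 = 5930.1 BTU/h

5930 BTU/h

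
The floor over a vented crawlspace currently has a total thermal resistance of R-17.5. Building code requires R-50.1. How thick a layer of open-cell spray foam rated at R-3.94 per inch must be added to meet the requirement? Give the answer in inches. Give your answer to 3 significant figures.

ΔR = 50.1 − 17.5 = 32.6 ft²·°F·h/BTU
L = ΔR / (R/in) = 32.6/3.94 = 8.274 in

8.27 in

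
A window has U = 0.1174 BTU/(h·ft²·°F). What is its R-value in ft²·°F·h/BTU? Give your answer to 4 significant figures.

8.518 ft²·°F·h/BTU

R = 1/U = 1/0.1174 = 8.5179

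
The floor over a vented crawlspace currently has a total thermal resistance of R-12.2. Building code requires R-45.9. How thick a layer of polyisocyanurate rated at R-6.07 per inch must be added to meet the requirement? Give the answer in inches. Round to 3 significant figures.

ΔR = 45.9 − 12.2 = 33.7 ft²·°F·h/BTU
L = ΔR / (R/in) = 33.7/6.07 = 5.552 in

5.55 in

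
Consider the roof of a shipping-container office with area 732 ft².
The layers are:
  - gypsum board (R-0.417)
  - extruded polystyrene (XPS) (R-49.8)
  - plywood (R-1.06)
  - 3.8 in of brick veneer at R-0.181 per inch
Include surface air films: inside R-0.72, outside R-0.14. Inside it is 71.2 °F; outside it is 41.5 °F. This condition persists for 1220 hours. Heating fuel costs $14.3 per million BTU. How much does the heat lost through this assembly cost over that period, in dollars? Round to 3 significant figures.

3.8 × 0.181 = 0.6878
R_total = 0.72 + 0.417 + 49.8 + 1.06 + 0.6878 + 0.14 = 52.82 ft²·°F·h/BTU
Q = 732 × (71.2 − 41.5) / 52.82 = 411.6 BTU/h
E = 411.6 × 1220 = 502100 BTU
Cost = 502100/10⁶ × 14.3 = $7.18

7.18 dollars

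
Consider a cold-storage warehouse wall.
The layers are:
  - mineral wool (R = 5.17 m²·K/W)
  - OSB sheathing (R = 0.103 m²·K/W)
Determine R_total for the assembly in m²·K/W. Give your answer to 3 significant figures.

5.27 m²·K/W

R_total = 5.17 + 0.103 = 5.273 m²·K/W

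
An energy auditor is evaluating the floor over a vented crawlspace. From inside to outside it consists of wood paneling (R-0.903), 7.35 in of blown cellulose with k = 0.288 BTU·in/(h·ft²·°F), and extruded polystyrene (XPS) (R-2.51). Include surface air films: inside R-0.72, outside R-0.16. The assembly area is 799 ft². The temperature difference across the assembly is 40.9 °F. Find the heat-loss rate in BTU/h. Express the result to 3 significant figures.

1100 BTU/h

7.35/0.288 = 25.52
R_total = 0.72 + 0.903 + 25.52 + 2.51 + 0.16 = 29.81 ft²·°F·h/BTU
Q = A·ΔT/R = 799 × 40.9 / 29.81 = 1096 BTU/h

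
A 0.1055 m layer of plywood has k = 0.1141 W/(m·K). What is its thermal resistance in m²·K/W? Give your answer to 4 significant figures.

R = L/k = 0.1055/0.1141 = 0.92463 m²·K/W

0.9246 m²·K/W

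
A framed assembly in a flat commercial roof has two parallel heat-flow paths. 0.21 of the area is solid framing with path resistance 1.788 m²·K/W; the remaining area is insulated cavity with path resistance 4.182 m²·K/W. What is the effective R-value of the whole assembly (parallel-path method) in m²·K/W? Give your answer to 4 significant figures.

U_eff = 0.79/4.182 + 0.21/1.788 = 0.1889 + 0.11745 = 0.30635
R_eff = 1/U_eff = 3.2642 m²·K/W

3.264 m²·K/W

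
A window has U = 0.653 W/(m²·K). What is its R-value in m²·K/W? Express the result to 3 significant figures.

R = 1/U = 1/0.653 = 1.531

1.53 m²·K/W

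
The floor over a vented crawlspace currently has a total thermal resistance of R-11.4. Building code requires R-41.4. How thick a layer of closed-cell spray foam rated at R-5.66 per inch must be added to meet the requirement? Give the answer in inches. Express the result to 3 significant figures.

5.30 in

ΔR = 41.4 − 11.4 = 30 ft²·°F·h/BTU
L = ΔR / (R/in) = 30/5.66 = 5.3 in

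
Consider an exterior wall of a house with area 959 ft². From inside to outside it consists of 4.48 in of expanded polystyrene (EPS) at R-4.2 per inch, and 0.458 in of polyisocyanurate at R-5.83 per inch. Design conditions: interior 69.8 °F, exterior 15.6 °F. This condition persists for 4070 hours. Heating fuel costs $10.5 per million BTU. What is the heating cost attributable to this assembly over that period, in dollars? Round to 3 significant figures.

103 dollars

4.48 × 4.2 = 18.82
0.458 × 5.83 = 2.67
R_total = 18.82 + 2.67 = 21.49 ft²·°F·h/BTU
Q = 959 × (69.8 − 15.6) / 21.49 = 2419 BTU/h
E = 2419 × 4070 = 9846000 BTU
Cost = 9846000/10⁶ × 10.5 = $103.4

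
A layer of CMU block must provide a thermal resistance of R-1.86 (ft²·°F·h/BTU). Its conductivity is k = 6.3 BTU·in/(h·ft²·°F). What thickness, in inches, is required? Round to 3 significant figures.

L = R × k = 1.86 × 6.3 = 11.72 in

11.7 in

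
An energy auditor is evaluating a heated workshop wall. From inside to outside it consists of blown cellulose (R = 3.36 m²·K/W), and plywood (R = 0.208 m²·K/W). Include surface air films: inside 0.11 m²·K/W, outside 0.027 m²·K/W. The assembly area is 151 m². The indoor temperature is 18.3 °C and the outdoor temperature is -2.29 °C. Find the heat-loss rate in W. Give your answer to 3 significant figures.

R_total = 0.11 + 3.36 + 0.208 + 0.027 = 3.705 m²·K/W
Q = A·ΔT/R = 151 × (18.3 − (-2.29)) / 3.705 = 839.2 W

839 W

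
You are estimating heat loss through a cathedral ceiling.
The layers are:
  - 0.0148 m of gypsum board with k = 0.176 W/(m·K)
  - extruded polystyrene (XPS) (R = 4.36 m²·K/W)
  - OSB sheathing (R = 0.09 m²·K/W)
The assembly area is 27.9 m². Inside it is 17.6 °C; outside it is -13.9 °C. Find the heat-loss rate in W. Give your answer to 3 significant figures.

194 W

0.0148/0.176 = 0.08409
R_total = 0.08409 + 4.36 + 0.09 = 4.534 m²·K/W
Q = A·ΔT/R = 27.9 × (17.6 − (-13.9)) / 4.534 = 193.8 W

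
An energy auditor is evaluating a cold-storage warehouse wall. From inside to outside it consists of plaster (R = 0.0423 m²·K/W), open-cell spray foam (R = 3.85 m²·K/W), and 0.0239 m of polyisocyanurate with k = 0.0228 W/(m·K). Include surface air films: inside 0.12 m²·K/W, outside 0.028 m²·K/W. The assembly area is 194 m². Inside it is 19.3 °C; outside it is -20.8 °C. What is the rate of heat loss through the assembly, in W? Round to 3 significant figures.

1530 W

0.0239/0.0228 = 1.048
R_total = 0.12 + 0.0423 + 3.85 + 1.048 + 0.028 = 5.089 m²·K/W
Q = A·ΔT/R = 194 × (19.3 − (-20.8)) / 5.089 = 1529 W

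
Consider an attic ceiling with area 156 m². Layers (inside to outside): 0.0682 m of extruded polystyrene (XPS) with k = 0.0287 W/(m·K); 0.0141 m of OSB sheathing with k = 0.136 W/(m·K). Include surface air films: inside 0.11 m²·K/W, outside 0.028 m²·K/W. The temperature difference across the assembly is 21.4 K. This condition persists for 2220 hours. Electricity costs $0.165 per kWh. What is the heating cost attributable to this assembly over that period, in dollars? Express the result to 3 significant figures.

467 dollars

0.0682/0.0287 = 2.376
0.0141/0.136 = 0.1037
R_total = 0.11 + 2.376 + 0.1037 + 0.028 = 2.618 m²·K/W
Q = 156 × 21.4 / 2.618 = 1275 W
E = 1275 W × 2220 h / 1000 = 2831 kWh
Cost = 2831 × 0.165 = $467.1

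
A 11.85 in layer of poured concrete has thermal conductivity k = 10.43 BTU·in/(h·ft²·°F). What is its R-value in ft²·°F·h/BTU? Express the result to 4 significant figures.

R = L/k = 11.85/10.43 = 1.1361 ft²·°F·h/BTU

1.136 ft²·°F·h/BTU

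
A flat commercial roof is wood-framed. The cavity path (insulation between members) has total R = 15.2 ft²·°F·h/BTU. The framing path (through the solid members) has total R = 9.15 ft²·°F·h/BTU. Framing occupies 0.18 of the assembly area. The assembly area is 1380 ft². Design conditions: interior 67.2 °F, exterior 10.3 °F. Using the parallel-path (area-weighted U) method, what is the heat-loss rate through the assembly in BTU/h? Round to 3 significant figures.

5780 BTU/h

U_eff = 0.82/15.2 + 0.18/9.15 = 0.05395 + 0.01967 = 0.07362
R_eff = 1/U_eff = 13.58 ft²·°F·h/BTU
Q = 1380 × (67.2 − 10.3) / 13.58 = 5781 BTU/h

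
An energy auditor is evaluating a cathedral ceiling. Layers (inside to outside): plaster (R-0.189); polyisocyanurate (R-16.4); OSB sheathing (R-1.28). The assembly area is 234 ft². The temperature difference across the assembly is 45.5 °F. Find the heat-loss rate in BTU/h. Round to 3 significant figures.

596 BTU/h

R_total = 0.189 + 16.4 + 1.28 = 17.87 ft²·°F·h/BTU
Q = A·ΔT/R = 234 × 45.5 / 17.87 = 595.8 BTU/h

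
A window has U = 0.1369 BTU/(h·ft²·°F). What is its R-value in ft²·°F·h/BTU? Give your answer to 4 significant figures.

R = 1/U = 1/0.1369 = 7.3046

7.305 ft²·°F·h/BTU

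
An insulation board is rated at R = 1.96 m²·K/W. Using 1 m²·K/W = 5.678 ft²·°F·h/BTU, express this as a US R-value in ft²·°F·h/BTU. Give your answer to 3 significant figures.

R_US = 1.96 × 5.678 = 11.13

11.1 ft²·°F·h/BTU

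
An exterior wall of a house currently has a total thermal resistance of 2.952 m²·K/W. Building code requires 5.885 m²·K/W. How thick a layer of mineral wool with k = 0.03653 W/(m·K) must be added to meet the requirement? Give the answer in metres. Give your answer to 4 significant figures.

0.1071 m

ΔR = 5.885 − 2.952 = 2.933 m²·K/W
L = ΔR × k = 2.933 × 0.03653 = 0.10714 m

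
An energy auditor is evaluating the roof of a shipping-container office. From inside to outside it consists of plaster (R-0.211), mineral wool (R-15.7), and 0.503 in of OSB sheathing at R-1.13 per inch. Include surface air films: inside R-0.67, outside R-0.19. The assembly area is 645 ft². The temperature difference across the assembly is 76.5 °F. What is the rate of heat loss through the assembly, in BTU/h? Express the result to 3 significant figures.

0.503 × 1.13 = 0.5684
R_total = 0.67 + 0.211 + 15.7 + 0.5684 + 0.19 = 17.34 ft²·°F·h/BTU
Q = A·ΔT/R = 645 × 76.5 / 17.34 = 2846 BTU/h

2850 BTU/h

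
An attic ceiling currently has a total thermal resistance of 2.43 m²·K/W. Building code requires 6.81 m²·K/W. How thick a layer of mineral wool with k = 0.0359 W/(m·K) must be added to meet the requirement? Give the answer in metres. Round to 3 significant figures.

ΔR = 6.81 − 2.43 = 4.38 m²·K/W
L = ΔR × k = 4.38 × 0.0359 = 0.1572 m

0.157 m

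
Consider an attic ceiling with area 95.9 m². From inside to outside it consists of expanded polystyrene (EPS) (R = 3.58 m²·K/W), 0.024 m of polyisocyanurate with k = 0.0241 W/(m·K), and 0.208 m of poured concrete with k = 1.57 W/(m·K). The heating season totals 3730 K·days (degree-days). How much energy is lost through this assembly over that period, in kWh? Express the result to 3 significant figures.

1820 kWh

0.024/0.0241 = 0.9959
0.208/1.57 = 0.1325
R_total = 3.58 + 0.9959 + 0.1325 = 4.708 m²·K/W
E = A × HDD × 24 / R / 1000 = 95.9 × 3730 × 24 / 4.708 / 1000 = 1823 kWh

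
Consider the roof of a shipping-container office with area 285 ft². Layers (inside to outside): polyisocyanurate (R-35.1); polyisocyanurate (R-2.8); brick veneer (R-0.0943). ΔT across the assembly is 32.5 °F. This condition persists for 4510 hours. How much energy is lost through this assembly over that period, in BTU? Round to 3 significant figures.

1100000 BTU

R_total = 35.1 + 2.8 + 0.0943 = 37.99 ft²·°F·h/BTU
Q = 285 × 32.5 / 37.99 = 243.8 BTU/h
E = 243.8 × 4510 = 1099000 BTU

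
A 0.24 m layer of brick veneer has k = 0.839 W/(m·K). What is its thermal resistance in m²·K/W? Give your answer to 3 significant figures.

R = L/k = 0.24/0.839 = 0.2861 m²·K/W

0.286 m²·K/W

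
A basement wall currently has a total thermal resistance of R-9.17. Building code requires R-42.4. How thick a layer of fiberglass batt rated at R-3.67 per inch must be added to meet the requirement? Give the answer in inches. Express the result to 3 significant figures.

ΔR = 42.4 − 9.17 = 33.23 ft²·°F·h/BTU
L = ΔR / (R/in) = 33.23/3.67 = 9.054 in

9.05 in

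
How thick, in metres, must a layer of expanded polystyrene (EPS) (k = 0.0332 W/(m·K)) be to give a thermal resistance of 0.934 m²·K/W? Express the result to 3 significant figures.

0.0310 m

L = R·k = 0.934 × 0.0332 = 0.03101 m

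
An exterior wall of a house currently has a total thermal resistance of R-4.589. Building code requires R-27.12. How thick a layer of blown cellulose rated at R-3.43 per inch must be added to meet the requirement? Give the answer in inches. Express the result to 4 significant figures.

6.569 in

ΔR = 27.12 − 4.589 = 22.531 ft²·°F·h/BTU
L = ΔR / (R/in) = 22.531/3.43 = 6.5688 in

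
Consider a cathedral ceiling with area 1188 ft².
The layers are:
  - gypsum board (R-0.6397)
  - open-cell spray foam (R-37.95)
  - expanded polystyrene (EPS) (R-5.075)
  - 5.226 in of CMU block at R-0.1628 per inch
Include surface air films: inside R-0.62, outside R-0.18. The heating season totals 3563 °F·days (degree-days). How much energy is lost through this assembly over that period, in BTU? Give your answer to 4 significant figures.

2242000 BTU

5.226 × 0.1628 = 0.85079
R_total = 0.62 + 0.6397 + 37.95 + 5.075 + 0.85079 + 0.18 = 45.315 ft²·°F·h/BTU
E = A × HDD × 24 / R = 1188 × 3563 × 24 / 45.315 = 2241800 BTU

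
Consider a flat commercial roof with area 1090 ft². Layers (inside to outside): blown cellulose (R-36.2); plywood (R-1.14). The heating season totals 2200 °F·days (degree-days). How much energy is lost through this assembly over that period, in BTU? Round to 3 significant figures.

R_total = 36.2 + 1.14 = 37.34 ft²·°F·h/BTU
E = A × HDD × 24 / R = 1090 × 2200 × 24 / 37.34 = 1541000 BTU

1540000 BTU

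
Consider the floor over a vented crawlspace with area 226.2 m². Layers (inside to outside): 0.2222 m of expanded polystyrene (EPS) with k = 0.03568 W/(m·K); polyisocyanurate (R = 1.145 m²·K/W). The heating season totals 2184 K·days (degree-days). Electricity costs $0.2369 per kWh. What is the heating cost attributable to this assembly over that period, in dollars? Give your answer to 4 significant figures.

0.2222/0.03568 = 6.2276
R_total = 6.2276 + 1.145 = 7.3726 m²·K/W
E = A × HDD × 24 / R / 1000 = 226.2 × 2184 × 24 / 7.3726 / 1000 = 1608.2 kWh
Cost = 1608.2 × 0.2369 = $380.98

381.0 dollars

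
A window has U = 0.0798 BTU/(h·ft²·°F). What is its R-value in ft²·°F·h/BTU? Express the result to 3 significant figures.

12.5 ft²·°F·h/BTU

R = 1/U = 1/0.0798 = 12.53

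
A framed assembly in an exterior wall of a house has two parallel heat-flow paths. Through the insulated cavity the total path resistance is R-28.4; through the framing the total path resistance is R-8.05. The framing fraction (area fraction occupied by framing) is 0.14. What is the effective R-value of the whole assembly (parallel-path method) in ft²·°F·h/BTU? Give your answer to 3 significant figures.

U_eff = 0.86/28.4 + 0.14/8.05 = 0.03028 + 0.01739 = 0.04767
R_eff = 1/U_eff = 20.98 ft²·°F·h/BTU

21.0 ft²·°F·h/BTU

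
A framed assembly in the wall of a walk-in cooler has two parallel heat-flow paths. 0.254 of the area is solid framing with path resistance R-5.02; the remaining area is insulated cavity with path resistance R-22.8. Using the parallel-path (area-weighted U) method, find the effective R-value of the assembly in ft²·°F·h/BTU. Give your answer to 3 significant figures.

U_eff = 0.746/22.8 + 0.254/5.02 = 0.03272 + 0.0506 = 0.08332
R_eff = 1/U_eff = 12 ft²·°F·h/BTU

12.0 ft²·°F·h/BTU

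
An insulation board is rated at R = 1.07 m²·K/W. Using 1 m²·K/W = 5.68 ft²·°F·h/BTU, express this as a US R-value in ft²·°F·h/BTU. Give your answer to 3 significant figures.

R_US = 1.07 × 5.68 = 6.078

6.08 ft²·°F·h/BTU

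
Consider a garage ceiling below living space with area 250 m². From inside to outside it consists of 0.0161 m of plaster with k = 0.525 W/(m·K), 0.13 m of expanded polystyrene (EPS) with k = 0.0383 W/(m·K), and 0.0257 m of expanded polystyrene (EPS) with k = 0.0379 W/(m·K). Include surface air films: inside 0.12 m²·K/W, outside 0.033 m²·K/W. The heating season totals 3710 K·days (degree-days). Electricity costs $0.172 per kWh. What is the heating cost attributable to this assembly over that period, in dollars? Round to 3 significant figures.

900 dollars

0.0161/0.525 = 0.03067
0.13/0.0383 = 3.394
0.0257/0.0379 = 0.6781
R_total = 0.12 + 0.03067 + 3.394 + 0.6781 + 0.033 = 4.256 m²·K/W
E = A × HDD × 24 / R / 1000 = 250 × 3710 × 24 / 4.256 / 1000 = 5230 kWh
Cost = 5230 × 0.172 = $899.6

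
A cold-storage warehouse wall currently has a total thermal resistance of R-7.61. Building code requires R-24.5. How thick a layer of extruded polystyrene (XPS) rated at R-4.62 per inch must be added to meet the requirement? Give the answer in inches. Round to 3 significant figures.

ΔR = 24.5 − 7.61 = 16.89 ft²·°F·h/BTU
L = ΔR / (R/in) = 16.89/4.62 = 3.656 in

3.66 in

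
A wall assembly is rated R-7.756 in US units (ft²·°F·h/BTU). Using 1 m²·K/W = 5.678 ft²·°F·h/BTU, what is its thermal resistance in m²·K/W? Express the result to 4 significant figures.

R_SI = 7.756/5.678 = 1.366

1.366 m²·K/W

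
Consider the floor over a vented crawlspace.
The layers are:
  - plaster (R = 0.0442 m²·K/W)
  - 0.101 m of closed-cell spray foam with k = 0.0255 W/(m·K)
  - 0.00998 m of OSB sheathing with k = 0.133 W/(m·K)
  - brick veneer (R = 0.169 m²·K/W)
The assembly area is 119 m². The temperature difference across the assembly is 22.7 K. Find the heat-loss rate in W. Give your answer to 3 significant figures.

0.101/0.0255 = 3.961
0.00998/0.133 = 0.07504
R_total = 0.0442 + 3.961 + 0.07504 + 0.169 = 4.249 m²·K/W
Q = A·ΔT/R = 119 × 22.7 / 4.249 = 635.7 W

636 W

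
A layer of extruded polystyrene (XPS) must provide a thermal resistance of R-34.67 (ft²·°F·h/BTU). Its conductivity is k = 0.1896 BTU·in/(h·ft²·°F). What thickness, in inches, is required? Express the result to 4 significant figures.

L = R × k = 34.67 × 0.1896 = 6.5734 in

6.573 in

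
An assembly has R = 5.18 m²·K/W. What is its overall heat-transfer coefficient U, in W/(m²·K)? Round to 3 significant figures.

U = 1/R = 1/5.18 = 0.1931

0.193 W/(m²·K)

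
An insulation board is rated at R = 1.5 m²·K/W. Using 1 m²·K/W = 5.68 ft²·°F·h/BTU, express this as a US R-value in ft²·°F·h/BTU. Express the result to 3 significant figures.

8.52 ft²·°F·h/BTU

R_US = 1.5 × 5.68 = 8.52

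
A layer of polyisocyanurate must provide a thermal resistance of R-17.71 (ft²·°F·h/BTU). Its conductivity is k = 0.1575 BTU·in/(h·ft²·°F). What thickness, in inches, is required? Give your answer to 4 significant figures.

L = R × k = 17.71 × 0.1575 = 2.7893 in

2.789 in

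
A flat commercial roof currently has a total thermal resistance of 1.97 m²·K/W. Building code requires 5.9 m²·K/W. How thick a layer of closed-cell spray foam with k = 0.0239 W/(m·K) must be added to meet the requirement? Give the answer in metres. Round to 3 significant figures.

0.0939 m

ΔR = 5.9 − 1.97 = 3.93 m²·K/W
L = ΔR × k = 3.93 × 0.0239 = 0.09393 m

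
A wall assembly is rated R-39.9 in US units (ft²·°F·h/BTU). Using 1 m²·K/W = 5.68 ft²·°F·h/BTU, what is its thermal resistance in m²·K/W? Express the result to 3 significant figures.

7.02 m²·K/W

R_SI = 39.9/5.68 = 7.025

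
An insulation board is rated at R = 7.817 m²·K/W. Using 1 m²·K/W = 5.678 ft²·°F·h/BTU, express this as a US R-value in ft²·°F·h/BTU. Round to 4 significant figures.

R_US = 7.817 × 5.678 = 44.385

44.38 ft²·°F·h/BTU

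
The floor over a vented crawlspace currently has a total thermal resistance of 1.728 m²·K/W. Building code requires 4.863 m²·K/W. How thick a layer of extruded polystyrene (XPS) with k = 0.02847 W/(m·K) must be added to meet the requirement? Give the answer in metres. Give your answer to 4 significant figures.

ΔR = 4.863 − 1.728 = 3.135 m²·K/W
L = ΔR × k = 3.135 × 0.02847 = 0.089253 m

0.08925 m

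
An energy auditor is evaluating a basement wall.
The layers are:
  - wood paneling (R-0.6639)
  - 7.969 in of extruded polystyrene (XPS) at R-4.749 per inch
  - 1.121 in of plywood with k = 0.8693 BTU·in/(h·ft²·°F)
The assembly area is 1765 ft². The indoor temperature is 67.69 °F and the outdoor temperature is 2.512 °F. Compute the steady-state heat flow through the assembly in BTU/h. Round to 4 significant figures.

7.969 × 4.749 = 37.845
1.121/0.8693 = 1.2895
R_total = 0.6639 + 37.845 + 1.2895 = 39.798 ft²·°F·h/BTU
Q = A·ΔT/R = 1765 × (67.69 − 2.512) / 39.798 = 2890.6 BTU/h

2891 BTU/h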